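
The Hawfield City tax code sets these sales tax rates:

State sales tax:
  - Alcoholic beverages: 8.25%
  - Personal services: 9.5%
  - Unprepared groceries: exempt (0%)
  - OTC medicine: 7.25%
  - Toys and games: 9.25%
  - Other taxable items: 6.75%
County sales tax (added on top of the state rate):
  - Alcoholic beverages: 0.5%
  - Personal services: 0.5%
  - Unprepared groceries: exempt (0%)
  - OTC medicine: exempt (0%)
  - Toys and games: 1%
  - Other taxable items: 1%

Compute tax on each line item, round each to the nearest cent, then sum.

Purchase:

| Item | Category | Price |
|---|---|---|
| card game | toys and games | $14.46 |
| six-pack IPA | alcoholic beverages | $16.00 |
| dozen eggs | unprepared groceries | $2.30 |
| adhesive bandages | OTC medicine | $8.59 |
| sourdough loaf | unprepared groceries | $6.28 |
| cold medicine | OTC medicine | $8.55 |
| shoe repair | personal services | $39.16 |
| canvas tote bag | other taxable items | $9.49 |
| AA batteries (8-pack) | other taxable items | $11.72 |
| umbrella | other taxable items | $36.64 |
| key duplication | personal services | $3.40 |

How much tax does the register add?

Card game $14.46: toys and games → 9.25% + 1% county = 10.25% → $1.48
Six-pack IPA $16.00: alcoholic beverages → 8.25% + 0.5% county = 8.75% → $1.40
Dozen eggs $2.30: unprepared groceries → 0% + 0% county = 0% → $0.00
Adhesive bandages $8.59: OTC medicine → 7.25% + 0% county = 7.25% → $0.62
Sourdough loaf $6.28: unprepared groceries → 0% + 0% county = 0% → $0.00
Cold medicine $8.55: OTC medicine → 7.25% + 0% county = 7.25% → $0.62
Shoe repair $39.16: personal services → 9.5% + 0.5% county = 10% → $3.92
Canvas tote bag $9.49: other taxable items → 6.75% + 1% county = 7.75% → $0.74
AA batteries (8-pack) $11.72: other taxable items → 6.75% + 1% county = 7.75% → $0.91
Umbrella $36.64: other taxable items → 6.75% + 1% county = 7.75% → $2.84
Key duplication $3.40: personal services → 9.5% + 0.5% county = 10% → $0.34
Total tax = $1.48 + $1.40 + $0.62 + $0.62 + $3.92 + $0.74 + $0.91 + $2.84 + $0.34 = $12.87

$12.87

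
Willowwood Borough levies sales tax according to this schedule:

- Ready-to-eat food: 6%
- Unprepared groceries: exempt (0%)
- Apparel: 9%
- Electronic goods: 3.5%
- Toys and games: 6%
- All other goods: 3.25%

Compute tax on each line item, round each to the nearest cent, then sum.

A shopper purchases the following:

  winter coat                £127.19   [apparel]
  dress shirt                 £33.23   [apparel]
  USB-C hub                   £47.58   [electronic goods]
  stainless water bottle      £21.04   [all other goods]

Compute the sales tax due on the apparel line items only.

£14.44

Winter coat £127.19: apparel → 9% → £11.45
Dress shirt £33.23: apparel → 9% → £2.99
Tax on apparel = £11.45 + £2.99 = £14.44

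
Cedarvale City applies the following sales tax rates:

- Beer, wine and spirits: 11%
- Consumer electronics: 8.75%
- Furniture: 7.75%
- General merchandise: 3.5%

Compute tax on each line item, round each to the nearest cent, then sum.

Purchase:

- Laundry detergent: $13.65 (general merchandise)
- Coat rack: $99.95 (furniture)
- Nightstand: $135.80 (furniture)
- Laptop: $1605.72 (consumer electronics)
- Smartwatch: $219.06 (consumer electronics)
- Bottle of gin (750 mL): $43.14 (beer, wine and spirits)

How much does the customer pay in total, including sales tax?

$2300.49

Laundry detergent $13.65: general merchandise → 3.5% → $0.48
Coat rack $99.95: furniture → 7.75% → $7.75
Nightstand $135.80: furniture → 7.75% → $10.52
Laptop $1605.72: consumer electronics → 8.75% → $140.50
Smartwatch $219.06: consumer electronics → 8.75% → $19.17
Bottle of gin (750 mL) $43.14: beer, wine and spirits → 11% → $4.75
Subtotal = $2117.32; tax = $183.17; total due = $2300.49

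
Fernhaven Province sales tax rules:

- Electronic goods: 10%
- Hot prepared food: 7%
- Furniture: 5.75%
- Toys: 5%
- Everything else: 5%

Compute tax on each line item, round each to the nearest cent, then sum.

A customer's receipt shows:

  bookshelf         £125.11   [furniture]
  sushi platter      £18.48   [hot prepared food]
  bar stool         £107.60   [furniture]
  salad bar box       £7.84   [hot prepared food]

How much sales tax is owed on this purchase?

Bookshelf £125.11: furniture → 5.75% → £7.19
Sushi platter £18.48: hot prepared food → 7% → £1.29
Bar stool £107.60: furniture → 5.75% → £6.19
Salad bar box £7.84: hot prepared food → 7% → £0.55
Total tax = £7.19 + £1.29 + £6.19 + £0.55 = £15.22

£15.22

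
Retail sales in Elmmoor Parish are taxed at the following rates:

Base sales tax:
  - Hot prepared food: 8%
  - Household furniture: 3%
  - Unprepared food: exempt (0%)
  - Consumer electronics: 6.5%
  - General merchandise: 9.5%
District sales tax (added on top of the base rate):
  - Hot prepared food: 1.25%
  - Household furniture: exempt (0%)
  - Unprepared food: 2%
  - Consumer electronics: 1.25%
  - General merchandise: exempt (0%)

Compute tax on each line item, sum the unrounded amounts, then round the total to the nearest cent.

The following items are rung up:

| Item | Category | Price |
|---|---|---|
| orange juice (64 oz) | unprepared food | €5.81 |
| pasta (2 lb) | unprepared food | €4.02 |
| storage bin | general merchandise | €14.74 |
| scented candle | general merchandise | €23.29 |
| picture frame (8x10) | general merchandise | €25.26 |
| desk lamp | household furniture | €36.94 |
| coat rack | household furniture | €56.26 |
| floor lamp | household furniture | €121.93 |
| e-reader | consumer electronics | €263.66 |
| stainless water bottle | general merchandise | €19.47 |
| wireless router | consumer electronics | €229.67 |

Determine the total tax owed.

€52.75

Orange juice (64 oz) €5.81: unprepared food → 0% + 2% district = 2% → €0.1162
Pasta (2 lb) €4.02: unprepared food → 0% + 2% district = 2% → €0.0804
Storage bin €14.74: general merchandise → 9.5% + 0% district = 9.5% → €1.4003
Scented candle €23.29: general merchandise → 9.5% + 0% district = 9.5% → €2.21255
Picture frame (8x10) €25.26: general merchandise → 9.5% + 0% district = 9.5% → €2.3997
Desk lamp €36.94: household furniture → 3% + 0% district = 3% → €1.1082
Coat rack €56.26: household furniture → 3% + 0% district = 3% → €1.6878
Floor lamp €121.93: household furniture → 3% + 0% district = 3% → €3.6579
E-reader €263.66: consumer electronics → 6.5% + 1.25% district = 7.75% → €20.43365
Stainless water bottle €19.47: general merchandise → 9.5% + 0% district = 9.5% → €1.84965
Wireless router €229.67: consumer electronics → 6.5% + 1.25% district = 7.75% → €17.799425
Unrounded tax sum = €52.745775 → €52.75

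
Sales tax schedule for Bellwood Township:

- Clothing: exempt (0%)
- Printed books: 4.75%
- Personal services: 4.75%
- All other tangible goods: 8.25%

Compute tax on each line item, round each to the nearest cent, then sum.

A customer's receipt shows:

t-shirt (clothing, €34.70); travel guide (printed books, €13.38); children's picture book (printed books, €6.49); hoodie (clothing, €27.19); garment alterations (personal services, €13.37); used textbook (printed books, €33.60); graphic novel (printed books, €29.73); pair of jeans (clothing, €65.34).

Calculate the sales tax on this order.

€4.60

T-shirt €34.70: clothing → 0% → €0.00
Travel guide €13.38: printed books → 4.75% → €0.64
Children's picture book €6.49: printed books → 4.75% → €0.31
Hoodie €27.19: clothing → 0% → €0.00
Garment alterations €13.37: personal services → 4.75% → €0.64
Used textbook €33.60: printed books → 4.75% → €1.60
Graphic novel €29.73: printed books → 4.75% → €1.41
Pair of jeans €65.34: clothing → 0% → €0.00
Total tax = €0.64 + €0.31 + €0.64 + €1.60 + €1.41 = €4.60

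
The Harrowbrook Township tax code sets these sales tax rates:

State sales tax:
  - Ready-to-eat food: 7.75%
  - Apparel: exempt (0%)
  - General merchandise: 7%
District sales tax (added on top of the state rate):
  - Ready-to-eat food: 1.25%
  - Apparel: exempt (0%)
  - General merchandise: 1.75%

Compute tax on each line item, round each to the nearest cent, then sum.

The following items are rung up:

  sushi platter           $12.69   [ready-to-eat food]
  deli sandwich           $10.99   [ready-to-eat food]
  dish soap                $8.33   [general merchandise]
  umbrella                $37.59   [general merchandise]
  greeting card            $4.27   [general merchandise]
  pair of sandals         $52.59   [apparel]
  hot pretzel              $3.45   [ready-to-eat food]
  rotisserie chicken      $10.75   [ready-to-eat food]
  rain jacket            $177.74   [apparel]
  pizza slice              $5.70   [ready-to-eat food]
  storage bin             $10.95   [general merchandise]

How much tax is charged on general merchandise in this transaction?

Dish soap $8.33: general merchandise → 7% + 1.75% district = 8.75% → $0.73
Umbrella $37.59: general merchandise → 7% + 1.75% district = 8.75% → $3.29
Greeting card $4.27: general merchandise → 7% + 1.75% district = 8.75% → $0.37
Storage bin $10.95: general merchandise → 7% + 1.75% district = 8.75% → $0.96
Tax on general merchandise = $0.73 + $3.29 + $0.37 + $0.96 = $5.35

$5.35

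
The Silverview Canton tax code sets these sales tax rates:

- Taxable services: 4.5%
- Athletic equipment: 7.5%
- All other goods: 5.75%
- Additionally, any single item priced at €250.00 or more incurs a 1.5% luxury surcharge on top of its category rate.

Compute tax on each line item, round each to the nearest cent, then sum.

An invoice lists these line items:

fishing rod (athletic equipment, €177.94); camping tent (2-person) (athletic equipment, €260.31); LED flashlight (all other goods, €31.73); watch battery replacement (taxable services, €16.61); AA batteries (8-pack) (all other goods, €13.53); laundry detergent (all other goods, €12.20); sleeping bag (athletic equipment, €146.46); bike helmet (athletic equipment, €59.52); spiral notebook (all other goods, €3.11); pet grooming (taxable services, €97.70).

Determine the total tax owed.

€60.85

Fishing rod €177.94: athletic equipment → 7.5% → €13.35
Camping tent (2-person) €260.31: athletic equipment → 7.5% + 1.5% surcharge = 9% → €23.43
LED flashlight €31.73: all other goods → 5.75% → €1.82
Watch battery replacement €16.61: taxable services → 4.5% → €0.75
AA batteries (8-pack) €13.53: all other goods → 5.75% → €0.78
Laundry detergent €12.20: all other goods → 5.75% → €0.70
Sleeping bag €146.46: athletic equipment → 7.5% → €10.98
Bike helmet €59.52: athletic equipment → 7.5% → €4.46
Spiral notebook €3.11: all other goods → 5.75% → €0.18
Pet grooming €97.70: taxable services → 4.5% → €4.40
Total tax = €13.35 + €23.43 + €1.82 + €0.75 + €0.78 + €0.70 + €10.98 + €4.46 + €0.18 + €4.40 = €60.85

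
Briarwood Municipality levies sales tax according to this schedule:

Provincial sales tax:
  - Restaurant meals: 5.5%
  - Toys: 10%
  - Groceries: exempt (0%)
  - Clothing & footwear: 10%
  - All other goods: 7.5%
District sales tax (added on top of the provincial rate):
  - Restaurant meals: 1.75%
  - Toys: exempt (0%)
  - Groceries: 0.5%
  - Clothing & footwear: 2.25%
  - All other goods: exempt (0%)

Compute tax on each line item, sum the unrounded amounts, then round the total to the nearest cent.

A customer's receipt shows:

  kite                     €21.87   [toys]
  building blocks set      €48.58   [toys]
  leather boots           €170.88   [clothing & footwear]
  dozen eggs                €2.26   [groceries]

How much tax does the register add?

Kite €21.87: toys → 10% + 0% district = 10% → €2.187
Building blocks set €48.58: toys → 10% + 0% district = 10% → €4.858
Leather boots €170.88: clothing & footwear → 10% + 2.25% district = 12.25% → €20.9328
Dozen eggs €2.26: groceries → 0% + 0.5% district = 0.5% → €0.0113
Unrounded tax sum = €27.9891 → €27.99

€27.99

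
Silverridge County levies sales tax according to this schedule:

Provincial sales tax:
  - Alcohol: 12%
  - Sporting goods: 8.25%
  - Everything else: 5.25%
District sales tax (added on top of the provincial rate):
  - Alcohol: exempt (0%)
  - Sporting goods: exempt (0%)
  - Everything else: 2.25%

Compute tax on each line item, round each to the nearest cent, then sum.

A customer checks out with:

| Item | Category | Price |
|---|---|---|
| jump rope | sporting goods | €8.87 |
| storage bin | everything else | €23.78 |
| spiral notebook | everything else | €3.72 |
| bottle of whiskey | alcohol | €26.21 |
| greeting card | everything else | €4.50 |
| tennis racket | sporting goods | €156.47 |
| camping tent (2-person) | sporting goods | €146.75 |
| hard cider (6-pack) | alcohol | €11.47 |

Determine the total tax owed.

€32.68

Jump rope €8.87: sporting goods → 8.25% + 0% district = 8.25% → €0.73
Storage bin €23.78: everything else → 5.25% + 2.25% district = 7.5% → €1.78
Spiral notebook €3.72: everything else → 5.25% + 2.25% district = 7.5% → €0.28
Bottle of whiskey €26.21: alcohol → 12% + 0% district = 12% → €3.15
Greeting card €4.50: everything else → 5.25% + 2.25% district = 7.5% → €0.34
Tennis racket €156.47: sporting goods → 8.25% + 0% district = 8.25% → €12.91
Camping tent (2-person) €146.75: sporting goods → 8.25% + 0% district = 8.25% → €12.11
Hard cider (6-pack) €11.47: alcohol → 12% + 0% district = 12% → €1.38
Total tax = €0.73 + €1.78 + €0.28 + €3.15 + €0.34 + €12.91 + €12.11 + €1.38 = €32.68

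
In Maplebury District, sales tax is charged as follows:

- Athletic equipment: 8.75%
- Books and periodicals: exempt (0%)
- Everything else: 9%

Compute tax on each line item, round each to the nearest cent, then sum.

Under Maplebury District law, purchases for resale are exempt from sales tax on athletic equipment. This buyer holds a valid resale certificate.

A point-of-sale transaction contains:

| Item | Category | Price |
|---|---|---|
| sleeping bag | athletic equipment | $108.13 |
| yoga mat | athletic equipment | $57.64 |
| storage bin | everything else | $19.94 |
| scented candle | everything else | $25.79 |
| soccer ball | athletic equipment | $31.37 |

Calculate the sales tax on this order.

Sleeping bag $108.13: athletic equipment, buyer-exempt → 0% → $0.00
Yoga mat $57.64: athletic equipment, buyer-exempt → 0% → $0.00
Storage bin $19.94: everything else → 9% → $1.79
Scented candle $25.79: everything else → 9% → $2.32
Soccer ball $31.37: athletic equipment, buyer-exempt → 0% → $0.00
Total tax = $1.79 + $2.32 = $4.11

$4.11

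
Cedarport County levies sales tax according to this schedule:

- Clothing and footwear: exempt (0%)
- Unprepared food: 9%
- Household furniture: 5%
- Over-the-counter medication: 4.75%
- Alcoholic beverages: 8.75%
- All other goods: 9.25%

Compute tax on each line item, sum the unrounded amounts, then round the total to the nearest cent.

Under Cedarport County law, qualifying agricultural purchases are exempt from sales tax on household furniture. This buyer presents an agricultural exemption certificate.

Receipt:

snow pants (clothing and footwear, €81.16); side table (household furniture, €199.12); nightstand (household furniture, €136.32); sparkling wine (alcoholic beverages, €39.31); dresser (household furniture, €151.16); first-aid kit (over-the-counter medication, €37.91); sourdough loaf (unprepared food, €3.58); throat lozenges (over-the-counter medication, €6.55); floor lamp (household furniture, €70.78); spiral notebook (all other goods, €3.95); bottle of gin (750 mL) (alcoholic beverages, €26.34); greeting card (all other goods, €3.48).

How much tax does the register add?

Snow pants €81.16: clothing and footwear → 0% → €0.00
Side table €199.12: household furniture, buyer-exempt → 0% → €0.00
Nightstand €136.32: household furniture, buyer-exempt → 0% → €0.00
Sparkling wine €39.31: alcoholic beverages → 8.75% → €3.439625
Dresser €151.16: household furniture, buyer-exempt → 0% → €0.00
First-aid kit €37.91: over-the-counter medication → 4.75% → €1.800725
Sourdough loaf €3.58: unprepared food → 9% → €0.3222
Throat lozenges €6.55: over-the-counter medication → 4.75% → €0.311125
Floor lamp €70.78: household furniture, buyer-exempt → 0% → €0.00
Spiral notebook €3.95: all other goods → 9.25% → €0.365375
Bottle of gin (750 mL) €26.34: alcoholic beverages → 8.75% → €2.30475
Greeting card €3.48: all other goods → 9.25% → €0.3219
Unrounded tax sum = €8.8657 → €8.87

€8.87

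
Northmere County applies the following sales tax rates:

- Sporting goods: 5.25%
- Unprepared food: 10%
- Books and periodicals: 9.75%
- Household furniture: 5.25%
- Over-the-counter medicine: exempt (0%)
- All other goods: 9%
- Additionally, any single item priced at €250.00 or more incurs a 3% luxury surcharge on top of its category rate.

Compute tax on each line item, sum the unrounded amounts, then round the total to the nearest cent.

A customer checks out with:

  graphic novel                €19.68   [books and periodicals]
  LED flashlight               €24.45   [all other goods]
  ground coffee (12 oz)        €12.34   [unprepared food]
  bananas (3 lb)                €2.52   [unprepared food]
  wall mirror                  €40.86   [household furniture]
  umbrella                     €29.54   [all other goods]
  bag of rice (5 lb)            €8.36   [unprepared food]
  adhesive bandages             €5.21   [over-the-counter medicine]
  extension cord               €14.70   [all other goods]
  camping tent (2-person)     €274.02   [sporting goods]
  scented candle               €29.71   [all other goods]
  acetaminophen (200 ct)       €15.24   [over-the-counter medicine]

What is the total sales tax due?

Graphic novel €19.68: books and periodicals → 9.75% → €1.9188
LED flashlight €24.45: all other goods → 9% → €2.2005
Ground coffee (12 oz) €12.34: unprepared food → 10% → €1.234
Bananas (3 lb) €2.52: unprepared food → 10% → €0.252
Wall mirror €40.86: household furniture → 5.25% → €2.14515
Umbrella €29.54: all other goods → 9% → €2.6586
Bag of rice (5 lb) €8.36: unprepared food → 10% → €0.836
Adhesive bandages €5.21: over-the-counter medicine → 0% → €0.00
Extension cord €14.70: all other goods → 9% → €1.323
Camping tent (2-person) €274.02: sporting goods → 5.25% + 3% surcharge = 8.25% → €22.60665
Scented candle €29.71: all other goods → 9% → €2.6739
Acetaminophen (200 ct) €15.24: over-the-counter medicine → 0% → €0.00
Unrounded tax sum = €37.8486 → €37.85

€37.85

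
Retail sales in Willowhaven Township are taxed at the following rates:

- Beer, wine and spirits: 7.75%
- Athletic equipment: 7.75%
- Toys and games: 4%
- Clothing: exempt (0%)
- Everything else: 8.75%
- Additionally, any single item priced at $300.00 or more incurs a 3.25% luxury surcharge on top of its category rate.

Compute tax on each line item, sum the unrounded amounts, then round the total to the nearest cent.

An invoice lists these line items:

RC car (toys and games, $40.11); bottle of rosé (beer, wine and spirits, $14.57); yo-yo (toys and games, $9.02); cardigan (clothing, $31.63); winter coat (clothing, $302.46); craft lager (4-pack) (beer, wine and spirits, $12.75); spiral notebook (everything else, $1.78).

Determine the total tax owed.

RC car $40.11: toys and games → 4% → $1.6044
Bottle of rosé $14.57: beer, wine and spirits → 7.75% → $1.129175
Yo-yo $9.02: toys and games → 4% → $0.3608
Cardigan $31.63: clothing → 0% → $0.00
Winter coat $302.46: clothing → 0% + 3.25% surcharge = 3.25% → $9.82995
Craft lager (4-pack) $12.75: beer, wine and spirits → 7.75% → $0.988125
Spiral notebook $1.78: everything else → 8.75% → $0.15575
Unrounded tax sum = $14.0682 → $14.07

$14.07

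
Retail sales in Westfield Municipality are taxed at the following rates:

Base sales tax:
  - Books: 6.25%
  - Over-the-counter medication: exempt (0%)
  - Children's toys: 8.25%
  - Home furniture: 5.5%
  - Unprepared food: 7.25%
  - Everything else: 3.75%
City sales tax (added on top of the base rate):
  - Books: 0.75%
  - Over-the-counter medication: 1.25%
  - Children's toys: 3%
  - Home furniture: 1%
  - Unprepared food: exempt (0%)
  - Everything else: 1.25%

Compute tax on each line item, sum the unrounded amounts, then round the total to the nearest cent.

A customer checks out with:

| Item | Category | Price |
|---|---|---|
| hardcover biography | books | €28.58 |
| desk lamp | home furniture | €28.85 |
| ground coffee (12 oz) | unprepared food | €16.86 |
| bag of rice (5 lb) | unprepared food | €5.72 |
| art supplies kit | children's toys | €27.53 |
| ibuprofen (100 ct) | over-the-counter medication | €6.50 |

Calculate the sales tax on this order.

€8.69

Hardcover biography €28.58: books → 6.25% + 0.75% city = 7% → €2.0006
Desk lamp €28.85: home furniture → 5.5% + 1% city = 6.5% → €1.87525
Ground coffee (12 oz) €16.86: unprepared food → 7.25% + 0% city = 7.25% → €1.22235
Bag of rice (5 lb) €5.72: unprepared food → 7.25% + 0% city = 7.25% → €0.4147
Art supplies kit €27.53: children's toys → 8.25% + 3% city = 11.25% → €3.097125
Ibuprofen (100 ct) €6.50: over-the-counter medication → 0% + 1.25% city = 1.25% → €0.08125
Unrounded tax sum = €8.691275 → €8.69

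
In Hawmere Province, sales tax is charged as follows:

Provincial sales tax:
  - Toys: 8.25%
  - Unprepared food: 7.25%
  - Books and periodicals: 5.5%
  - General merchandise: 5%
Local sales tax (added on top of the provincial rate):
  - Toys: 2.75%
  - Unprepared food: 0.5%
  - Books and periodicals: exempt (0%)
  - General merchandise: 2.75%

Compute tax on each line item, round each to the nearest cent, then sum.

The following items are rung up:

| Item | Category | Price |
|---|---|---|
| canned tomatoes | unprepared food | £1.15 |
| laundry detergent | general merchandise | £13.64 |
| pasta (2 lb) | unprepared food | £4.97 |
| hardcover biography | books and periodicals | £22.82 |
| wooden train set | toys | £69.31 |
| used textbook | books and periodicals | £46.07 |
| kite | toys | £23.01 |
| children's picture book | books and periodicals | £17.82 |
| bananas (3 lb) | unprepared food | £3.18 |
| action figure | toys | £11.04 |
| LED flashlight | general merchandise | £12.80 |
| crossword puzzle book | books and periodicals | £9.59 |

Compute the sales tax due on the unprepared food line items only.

£0.73

Canned tomatoes £1.15: unprepared food → 7.25% + 0.5% local = 7.75% → £0.09
Pasta (2 lb) £4.97: unprepared food → 7.25% + 0.5% local = 7.75% → £0.39
Bananas (3 lb) £3.18: unprepared food → 7.25% + 0.5% local = 7.75% → £0.25
Tax on unprepared food = £0.09 + £0.39 + £0.25 = £0.73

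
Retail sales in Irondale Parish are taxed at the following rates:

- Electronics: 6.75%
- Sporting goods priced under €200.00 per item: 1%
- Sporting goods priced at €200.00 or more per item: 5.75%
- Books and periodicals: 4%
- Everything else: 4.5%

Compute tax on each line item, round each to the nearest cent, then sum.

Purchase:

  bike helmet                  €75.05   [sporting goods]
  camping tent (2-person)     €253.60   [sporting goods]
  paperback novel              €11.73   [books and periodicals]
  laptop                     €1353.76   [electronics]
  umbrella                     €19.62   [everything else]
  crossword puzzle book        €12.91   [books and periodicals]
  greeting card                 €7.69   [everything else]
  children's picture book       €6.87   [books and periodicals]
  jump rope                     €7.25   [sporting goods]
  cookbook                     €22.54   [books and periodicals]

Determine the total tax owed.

Bike helmet €75.05: sporting goods, under €200.00 → 1% → €0.75
Camping tent (2-person) €253.60: sporting goods, €200.00 or more → 5.75% → €14.58
Paperback novel €11.73: books and periodicals → 4% → €0.47
Laptop €1353.76: electronics → 6.75% → €91.38
Umbrella €19.62: everything else → 4.5% → €0.88
Crossword puzzle book €12.91: books and periodicals → 4% → €0.52
Greeting card €7.69: everything else → 4.5% → €0.35
Children's picture book €6.87: books and periodicals → 4% → €0.27
Jump rope €7.25: sporting goods, under €200.00 → 1% → €0.07
Cookbook €22.54: books and periodicals → 4% → €0.90
Total tax = €0.75 + €14.58 + €0.47 + €91.38 + €0.88 + €0.52 + €0.35 + €0.27 + €0.07 + €0.90 = €110.17

€110.17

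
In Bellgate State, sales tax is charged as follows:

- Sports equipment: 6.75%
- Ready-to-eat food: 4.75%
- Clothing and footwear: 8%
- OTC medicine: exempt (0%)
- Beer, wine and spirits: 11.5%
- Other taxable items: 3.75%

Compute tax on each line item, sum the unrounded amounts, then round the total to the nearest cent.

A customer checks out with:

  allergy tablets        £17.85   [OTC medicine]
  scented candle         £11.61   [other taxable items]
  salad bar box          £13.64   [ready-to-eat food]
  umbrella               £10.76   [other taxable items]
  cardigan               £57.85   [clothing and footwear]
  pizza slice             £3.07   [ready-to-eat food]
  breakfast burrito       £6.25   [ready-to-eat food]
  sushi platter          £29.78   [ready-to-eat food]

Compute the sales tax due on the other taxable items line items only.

£0.84

Scented candle £11.61: other taxable items → 3.75% → £0.435375
Umbrella £10.76: other taxable items → 3.75% → £0.4035
Tax on other taxable items: unrounded sum = £0.838875 → £0.84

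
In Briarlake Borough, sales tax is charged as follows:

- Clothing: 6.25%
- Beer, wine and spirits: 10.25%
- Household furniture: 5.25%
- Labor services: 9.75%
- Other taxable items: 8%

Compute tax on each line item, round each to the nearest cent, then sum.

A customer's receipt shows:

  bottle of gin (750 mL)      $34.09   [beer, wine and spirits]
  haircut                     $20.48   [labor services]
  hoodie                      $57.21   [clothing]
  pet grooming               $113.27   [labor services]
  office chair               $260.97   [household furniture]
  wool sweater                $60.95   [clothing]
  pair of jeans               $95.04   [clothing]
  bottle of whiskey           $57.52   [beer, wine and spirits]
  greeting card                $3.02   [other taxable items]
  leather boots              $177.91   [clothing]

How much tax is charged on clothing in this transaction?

$24.45

Hoodie $57.21: clothing → 6.25% → $3.58
Wool sweater $60.95: clothing → 6.25% → $3.81
Pair of jeans $95.04: clothing → 6.25% → $5.94
Leather boots $177.91: clothing → 6.25% → $11.12
Tax on clothing = $3.58 + $3.81 + $5.94 + $11.12 = $24.45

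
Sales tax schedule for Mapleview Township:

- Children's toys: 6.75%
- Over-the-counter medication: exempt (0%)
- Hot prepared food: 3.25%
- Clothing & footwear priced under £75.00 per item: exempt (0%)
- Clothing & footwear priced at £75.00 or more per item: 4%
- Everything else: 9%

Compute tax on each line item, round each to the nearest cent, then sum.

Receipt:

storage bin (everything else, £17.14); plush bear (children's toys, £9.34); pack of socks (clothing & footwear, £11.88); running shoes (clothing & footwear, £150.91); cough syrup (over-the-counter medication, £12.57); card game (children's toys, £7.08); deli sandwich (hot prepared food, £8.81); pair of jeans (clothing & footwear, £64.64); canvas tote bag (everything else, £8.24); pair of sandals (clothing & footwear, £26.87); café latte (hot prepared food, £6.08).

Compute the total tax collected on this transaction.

£9.92

Storage bin £17.14: everything else → 9% → £1.54
Plush bear £9.34: children's toys → 6.75% → £0.63
Pack of socks £11.88: clothing & footwear, under £75.00 → 0% → £0.00
Running shoes £150.91: clothing & footwear, £75.00 or more → 4% → £6.04
Cough syrup £12.57: over-the-counter medication → 0% → £0.00
Card game £7.08: children's toys → 6.75% → £0.48
Deli sandwich £8.81: hot prepared food → 3.25% → £0.29
Pair of jeans £64.64: clothing & footwear, under £75.00 → 0% → £0.00
Canvas tote bag £8.24: everything else → 9% → £0.74
Pair of sandals £26.87: clothing & footwear, under £75.00 → 0% → £0.00
Café latte £6.08: hot prepared food → 3.25% → £0.20
Total tax = £1.54 + £0.63 + £6.04 + £0.48 + £0.29 + £0.74 + £0.20 = £9.92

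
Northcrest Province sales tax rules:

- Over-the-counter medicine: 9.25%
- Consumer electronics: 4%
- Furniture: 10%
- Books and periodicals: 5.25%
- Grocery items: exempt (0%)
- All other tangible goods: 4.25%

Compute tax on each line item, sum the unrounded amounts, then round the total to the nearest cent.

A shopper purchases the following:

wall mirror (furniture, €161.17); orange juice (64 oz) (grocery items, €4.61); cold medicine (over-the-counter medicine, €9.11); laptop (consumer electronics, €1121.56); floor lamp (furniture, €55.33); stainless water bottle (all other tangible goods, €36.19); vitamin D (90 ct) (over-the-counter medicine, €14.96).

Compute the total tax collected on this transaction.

€70.28

Wall mirror €161.17: furniture → 10% → €16.117
Orange juice (64 oz) €4.61: grocery items → 0% → €0.00
Cold medicine €9.11: over-the-counter medicine → 9.25% → €0.842675
Laptop €1121.56: consumer electronics → 4% → €44.8624
Floor lamp €55.33: furniture → 10% → €5.533
Stainless water bottle €36.19: all other tangible goods → 4.25% → €1.538075
Vitamin D (90 ct) €14.96: over-the-counter medicine → 9.25% → €1.3838
Unrounded tax sum = €70.27695 → €70.28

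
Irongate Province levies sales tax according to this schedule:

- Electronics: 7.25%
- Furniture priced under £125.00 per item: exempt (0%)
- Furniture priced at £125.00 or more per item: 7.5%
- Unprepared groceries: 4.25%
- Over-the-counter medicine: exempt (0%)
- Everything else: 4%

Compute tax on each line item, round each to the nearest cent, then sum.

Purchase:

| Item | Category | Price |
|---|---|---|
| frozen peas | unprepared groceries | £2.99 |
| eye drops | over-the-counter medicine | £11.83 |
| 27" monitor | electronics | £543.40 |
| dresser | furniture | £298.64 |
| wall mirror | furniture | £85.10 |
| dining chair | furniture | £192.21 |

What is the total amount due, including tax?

£1210.52

Frozen peas £2.99: unprepared groceries → 4.25% → £0.13
Eye drops £11.83: over-the-counter medicine → 0% → £0.00
27" monitor £543.40: electronics → 7.25% → £39.40
Dresser £298.64: furniture, £125.00 or more → 7.5% → £22.40
Wall mirror £85.10: furniture, under £125.00 → 0% → £0.00
Dining chair £192.21: furniture, £125.00 or more → 7.5% → £14.42
Subtotal = £1134.17; tax = £76.35; total due = £1210.52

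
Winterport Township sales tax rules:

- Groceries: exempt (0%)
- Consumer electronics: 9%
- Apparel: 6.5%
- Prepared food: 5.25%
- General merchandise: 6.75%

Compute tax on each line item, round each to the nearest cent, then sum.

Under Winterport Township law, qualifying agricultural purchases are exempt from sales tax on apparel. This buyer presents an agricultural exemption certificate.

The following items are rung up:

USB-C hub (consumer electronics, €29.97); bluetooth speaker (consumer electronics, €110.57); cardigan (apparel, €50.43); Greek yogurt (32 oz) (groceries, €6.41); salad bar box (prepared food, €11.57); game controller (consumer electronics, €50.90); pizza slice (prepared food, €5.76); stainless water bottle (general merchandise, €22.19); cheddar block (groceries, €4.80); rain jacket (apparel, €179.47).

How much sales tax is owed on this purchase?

USB-C hub €29.97: consumer electronics → 9% → €2.70
Bluetooth speaker €110.57: consumer electronics → 9% → €9.95
Cardigan €50.43: apparel, buyer-exempt → 0% → €0.00
Greek yogurt (32 oz) €6.41: groceries → 0% → €0.00
Salad bar box €11.57: prepared food → 5.25% → €0.61
Game controller €50.90: consumer electronics → 9% → €4.58
Pizza slice €5.76: prepared food → 5.25% → €0.30
Stainless water bottle €22.19: general merchandise → 6.75% → €1.50
Cheddar block €4.80: groceries → 0% → €0.00
Rain jacket €179.47: apparel, buyer-exempt → 0% → €0.00
Total tax = €2.70 + €9.95 + €0.61 + €4.58 + €0.30 + €1.50 = €19.64

€19.64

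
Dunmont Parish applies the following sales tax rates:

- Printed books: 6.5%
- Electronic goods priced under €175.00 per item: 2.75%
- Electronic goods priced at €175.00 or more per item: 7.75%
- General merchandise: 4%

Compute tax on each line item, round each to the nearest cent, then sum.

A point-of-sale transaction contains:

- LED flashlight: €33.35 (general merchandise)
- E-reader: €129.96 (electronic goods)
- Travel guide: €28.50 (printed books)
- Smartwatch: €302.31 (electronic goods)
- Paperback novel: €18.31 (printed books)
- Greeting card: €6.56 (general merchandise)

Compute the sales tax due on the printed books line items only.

€3.04

Travel guide €28.50: printed books → 6.5% → €1.85
Paperback novel €18.31: printed books → 6.5% → €1.19
Tax on printed books = €1.85 + €1.19 = €3.04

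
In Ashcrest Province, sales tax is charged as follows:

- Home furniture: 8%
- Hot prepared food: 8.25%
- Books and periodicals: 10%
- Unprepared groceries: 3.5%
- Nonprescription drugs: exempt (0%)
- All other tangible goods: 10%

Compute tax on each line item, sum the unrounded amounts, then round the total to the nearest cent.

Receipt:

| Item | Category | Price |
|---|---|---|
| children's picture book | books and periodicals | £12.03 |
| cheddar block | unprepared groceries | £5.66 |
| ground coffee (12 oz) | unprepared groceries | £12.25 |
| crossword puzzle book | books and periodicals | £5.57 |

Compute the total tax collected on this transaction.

£2.39

Children's picture book £12.03: books and periodicals → 10% → £1.203
Cheddar block £5.66: unprepared groceries → 3.5% → £0.1981
Ground coffee (12 oz) £12.25: unprepared groceries → 3.5% → £0.42875
Crossword puzzle book £5.57: books and periodicals → 10% → £0.557
Unrounded tax sum = £2.38685 → £2.39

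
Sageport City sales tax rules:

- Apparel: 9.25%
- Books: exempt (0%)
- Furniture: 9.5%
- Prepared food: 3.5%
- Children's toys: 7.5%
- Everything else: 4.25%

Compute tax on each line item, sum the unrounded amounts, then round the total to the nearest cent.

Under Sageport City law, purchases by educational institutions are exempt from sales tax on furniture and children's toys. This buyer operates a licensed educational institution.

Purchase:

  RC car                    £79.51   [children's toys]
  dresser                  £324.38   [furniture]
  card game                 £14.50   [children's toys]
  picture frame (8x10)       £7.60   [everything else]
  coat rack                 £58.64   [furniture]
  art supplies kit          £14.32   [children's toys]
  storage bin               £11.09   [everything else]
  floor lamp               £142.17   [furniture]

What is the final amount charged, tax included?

RC car £79.51: children's toys, buyer-exempt → 0% → £0.00
Dresser £324.38: furniture, buyer-exempt → 0% → £0.00
Card game £14.50: children's toys, buyer-exempt → 0% → £0.00
Picture frame (8x10) £7.60: everything else → 4.25% → £0.323
Coat rack £58.64: furniture, buyer-exempt → 0% → £0.00
Art supplies kit £14.32: children's toys, buyer-exempt → 0% → £0.00
Storage bin £11.09: everything else → 4.25% → £0.471325
Floor lamp £142.17: furniture, buyer-exempt → 0% → £0.00
Subtotal = £652.21; unrounded tax = £0.794325 → £0.79; total due = £653.00

£653.00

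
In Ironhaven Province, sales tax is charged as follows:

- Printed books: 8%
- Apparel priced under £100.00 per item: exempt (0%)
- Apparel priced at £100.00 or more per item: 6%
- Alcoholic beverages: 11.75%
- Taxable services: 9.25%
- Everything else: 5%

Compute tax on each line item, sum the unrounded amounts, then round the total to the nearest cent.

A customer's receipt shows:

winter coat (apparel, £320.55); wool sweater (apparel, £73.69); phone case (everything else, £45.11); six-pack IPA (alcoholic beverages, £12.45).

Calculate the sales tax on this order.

Winter coat £320.55: apparel, £100.00 or more → 6% → £19.233
Wool sweater £73.69: apparel, under £100.00 → 0% → £0.00
Phone case £45.11: everything else → 5% → £2.2555
Six-pack IPA £12.45: alcoholic beverages → 11.75% → £1.462875
Unrounded tax sum = £22.951375 → £22.95

£22.95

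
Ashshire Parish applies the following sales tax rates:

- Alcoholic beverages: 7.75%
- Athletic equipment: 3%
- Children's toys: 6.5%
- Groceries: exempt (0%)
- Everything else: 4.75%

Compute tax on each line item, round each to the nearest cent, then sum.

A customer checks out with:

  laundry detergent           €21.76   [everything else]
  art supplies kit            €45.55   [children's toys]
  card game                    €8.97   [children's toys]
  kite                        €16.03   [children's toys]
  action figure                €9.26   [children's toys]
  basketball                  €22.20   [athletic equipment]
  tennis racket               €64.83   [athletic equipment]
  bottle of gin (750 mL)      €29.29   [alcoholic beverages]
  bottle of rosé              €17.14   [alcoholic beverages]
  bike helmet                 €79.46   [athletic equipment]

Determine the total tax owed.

€14.80

Laundry detergent €21.76: everything else → 4.75% → €1.03
Art supplies kit €45.55: children's toys → 6.5% → €2.96
Card game €8.97: children's toys → 6.5% → €0.58
Kite €16.03: children's toys → 6.5% → €1.04
Action figure €9.26: children's toys → 6.5% → €0.60
Basketball €22.20: athletic equipment → 3% → €0.67
Tennis racket €64.83: athletic equipment → 3% → €1.94
Bottle of gin (750 mL) €29.29: alcoholic beverages → 7.75% → €2.27
Bottle of rosé €17.14: alcoholic beverages → 7.75% → €1.33
Bike helmet €79.46: athletic equipment → 3% → €2.38
Total tax = €1.03 + €2.96 + €0.58 + €1.04 + €0.60 + €0.67 + €1.94 + €2.27 + €1.33 + €2.38 = €14.80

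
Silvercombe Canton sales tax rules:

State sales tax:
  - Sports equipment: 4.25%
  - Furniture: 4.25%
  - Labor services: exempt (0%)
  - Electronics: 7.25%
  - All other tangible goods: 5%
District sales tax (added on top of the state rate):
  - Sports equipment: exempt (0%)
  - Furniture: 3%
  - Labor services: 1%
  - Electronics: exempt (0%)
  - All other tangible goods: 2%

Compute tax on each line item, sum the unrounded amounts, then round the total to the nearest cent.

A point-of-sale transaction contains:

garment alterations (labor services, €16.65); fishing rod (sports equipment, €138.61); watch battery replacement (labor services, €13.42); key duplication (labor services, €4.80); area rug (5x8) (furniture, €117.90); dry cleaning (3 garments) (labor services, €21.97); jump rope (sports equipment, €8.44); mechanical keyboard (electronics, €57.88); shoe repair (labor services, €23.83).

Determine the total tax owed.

Garment alterations €16.65: labor services → 0% + 1% district = 1% → €0.1665
Fishing rod €138.61: sports equipment → 4.25% + 0% district = 4.25% → €5.890925
Watch battery replacement €13.42: labor services → 0% + 1% district = 1% → €0.1342
Key duplication €4.80: labor services → 0% + 1% district = 1% → €0.048
Area rug (5x8) €117.90: furniture → 4.25% + 3% district = 7.25% → €8.54775
Dry cleaning (3 garments) €21.97: labor services → 0% + 1% district = 1% → €0.2197
Jump rope €8.44: sports equipment → 4.25% + 0% district = 4.25% → €0.3587
Mechanical keyboard €57.88: electronics → 7.25% + 0% district = 7.25% → €4.1963
Shoe repair €23.83: labor services → 0% + 1% district = 1% → €0.2383
Unrounded tax sum = €19.800375 → €19.80

€19.80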